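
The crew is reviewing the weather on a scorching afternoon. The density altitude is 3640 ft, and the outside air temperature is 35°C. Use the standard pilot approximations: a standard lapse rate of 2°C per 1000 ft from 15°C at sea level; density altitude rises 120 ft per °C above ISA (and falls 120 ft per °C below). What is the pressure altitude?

1000 ft

DA = PA + 120 × (OAT − (15 − 2·PA/1000)) = PA + 120·OAT − 1800 + 0.24·PA = 1.24·PA + 120·OAT − 1800.
So 1.24·PA = 3640 − 120 × 35 + 1800 = 1240.
PA = 1240 / 1.24 = 1000 ft.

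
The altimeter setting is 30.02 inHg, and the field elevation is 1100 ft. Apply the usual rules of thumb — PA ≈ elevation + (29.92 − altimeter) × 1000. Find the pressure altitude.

1000 ft

Pressure correction = (29.92 − 30.02) × 1000 = -100 ft.
Pressure altitude = 1100 + (-100) = 1000 ft.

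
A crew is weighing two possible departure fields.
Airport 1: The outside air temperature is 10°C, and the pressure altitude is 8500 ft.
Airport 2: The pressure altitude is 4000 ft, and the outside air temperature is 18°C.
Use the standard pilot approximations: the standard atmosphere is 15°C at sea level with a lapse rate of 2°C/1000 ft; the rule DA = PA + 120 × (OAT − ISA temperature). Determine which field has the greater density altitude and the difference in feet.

Airport 1 by 4620 ft

Airport 1: ISA temp = -2°C, deviation +12°C, DA = 8500 + 120 × 12 = 9940 ft.
Airport 2: ISA temp = 7°C, deviation +11°C, DA = 4000 + 120 × 11 = 5320 ft.
Airport 1 is higher by 9940 − 5320 = 4620 ft.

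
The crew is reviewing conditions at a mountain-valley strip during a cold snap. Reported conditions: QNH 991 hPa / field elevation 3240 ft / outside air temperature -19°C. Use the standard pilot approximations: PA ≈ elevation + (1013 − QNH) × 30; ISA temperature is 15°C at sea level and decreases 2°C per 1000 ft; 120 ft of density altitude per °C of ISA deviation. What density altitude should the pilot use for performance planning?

756 ft

Pressure altitude = 3240 + (1013 − 991) × 30 = 3240 + (+660) = 3900 ft.
ISA temperature at 3900 ft = 15 − 2 × (3900/1000) = 7.2°C.
ISA deviation = -19 − 7.2 = -26.2°C.
Density altitude = 3900 + 120 × (-26.2) = 756 ft.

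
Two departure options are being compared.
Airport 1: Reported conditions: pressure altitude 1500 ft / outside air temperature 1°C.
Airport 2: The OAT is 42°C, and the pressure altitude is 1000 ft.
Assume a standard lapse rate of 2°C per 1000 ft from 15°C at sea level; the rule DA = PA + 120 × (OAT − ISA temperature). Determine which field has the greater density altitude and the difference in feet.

Airport 1: ISA temp = 12°C, deviation -11°C, DA = 1500 + 120 × (-11) = 180 ft.
Airport 2: ISA temp = 13°C, deviation +29°C, DA = 1000 + 120 × 29 = 4480 ft.
Airport 2 is higher by 4480 − 180 = 4300 ft.

Airport 2 by 4300 ft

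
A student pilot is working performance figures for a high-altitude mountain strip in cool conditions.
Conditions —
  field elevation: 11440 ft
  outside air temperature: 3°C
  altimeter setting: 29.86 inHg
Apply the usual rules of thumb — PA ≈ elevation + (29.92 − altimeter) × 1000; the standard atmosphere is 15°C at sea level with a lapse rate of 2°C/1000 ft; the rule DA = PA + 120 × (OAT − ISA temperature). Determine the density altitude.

12820 ft

Pressure altitude = 11440 + (29.92 − 29.86) × 1000 = 11440 + (+60) = 11500 ft.
ISA temperature at 11500 ft = 15 − 2 × (11500/1000) = -8°C.
ISA deviation = 3 − (-8) = +11°C.
Density altitude = 11500 + 120 × (11) = 12820 ft.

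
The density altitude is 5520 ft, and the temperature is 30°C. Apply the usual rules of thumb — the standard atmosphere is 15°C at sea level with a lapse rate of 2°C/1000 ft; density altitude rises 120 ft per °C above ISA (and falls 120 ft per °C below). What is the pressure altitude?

3000 ft

DA = PA + 120 × (OAT − (15 − 2·PA/1000)) = PA + 120·OAT − 1800 + 0.24·PA = 1.24·PA + 120·OAT − 1800.
So 1.24·PA = 5520 − 120 × 30 + 1800 = 3720.
PA = 3720 / 1.24 = 3000 ft.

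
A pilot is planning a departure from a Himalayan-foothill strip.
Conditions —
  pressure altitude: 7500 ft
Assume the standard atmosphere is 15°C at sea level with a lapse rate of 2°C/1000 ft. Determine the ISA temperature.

ISA temperature = 15 − 2 × (7500/1000) = 15 − 15 = 0°C.

0°C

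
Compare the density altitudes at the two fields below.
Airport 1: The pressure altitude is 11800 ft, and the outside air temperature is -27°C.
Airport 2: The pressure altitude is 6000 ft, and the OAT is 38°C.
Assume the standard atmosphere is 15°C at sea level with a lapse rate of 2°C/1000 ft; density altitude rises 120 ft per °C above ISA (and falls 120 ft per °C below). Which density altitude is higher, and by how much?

Airport 1: ISA temp = -8.6°C, deviation -18.4°C, DA = 11800 + 120 × (-18.4) = 9592 ft.
Airport 2: ISA temp = 3°C, deviation +35°C, DA = 6000 + 120 × 35 = 10200 ft.
Airport 2 is higher by 10200 − 9592 = 608 ft.

Airport 2 by 608 ft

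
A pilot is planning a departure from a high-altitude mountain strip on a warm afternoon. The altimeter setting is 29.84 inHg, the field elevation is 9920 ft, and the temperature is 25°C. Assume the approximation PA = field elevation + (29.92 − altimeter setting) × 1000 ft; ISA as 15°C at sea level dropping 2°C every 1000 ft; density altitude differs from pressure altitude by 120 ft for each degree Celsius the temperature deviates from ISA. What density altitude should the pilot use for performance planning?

13600 ft

Pressure altitude = 9920 + (29.92 − 29.84) × 1000 = 9920 + (+80) = 10000 ft.
ISA temperature at 10000 ft = 15 − 2 × (10000/1000) = -5°C.
ISA deviation = 25 − (-5) = +30°C.
Density altitude = 10000 + 120 × (30) = 13600 ft.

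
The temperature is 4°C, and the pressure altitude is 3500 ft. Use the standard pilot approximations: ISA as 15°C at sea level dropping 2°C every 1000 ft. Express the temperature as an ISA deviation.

ISA temperature at 3500 ft = 15 − 2 × (3500/1000) = 8°C.
Deviation = OAT − ISA = 4 − 8 = -4°C.

ISA-4°C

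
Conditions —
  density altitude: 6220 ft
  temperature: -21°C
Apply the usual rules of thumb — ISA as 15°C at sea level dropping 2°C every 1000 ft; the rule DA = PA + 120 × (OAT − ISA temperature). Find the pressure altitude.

DA = PA + 120 × (OAT − (15 − 2·PA/1000)) = PA + 120·OAT − 1800 + 0.24·PA = 1.24·PA + 120·OAT − 1800.
So 1.24·PA = 6220 − 120 × (-21) + 1800 = 10540.
PA = 10540 / 1.24 = 8500 ft.

8500 ft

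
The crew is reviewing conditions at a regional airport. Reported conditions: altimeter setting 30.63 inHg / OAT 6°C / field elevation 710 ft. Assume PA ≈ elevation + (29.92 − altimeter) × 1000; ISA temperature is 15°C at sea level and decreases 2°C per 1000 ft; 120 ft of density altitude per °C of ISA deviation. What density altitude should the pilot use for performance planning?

Pressure altitude = 710 + (29.92 − 30.63) × 1000 = 710 + (-710) = 0 ft.
ISA temperature at 0 ft = 15 − 2 × (0/1000) = 15°C.
ISA deviation = 6 − 15 = -9°C.
Density altitude = 0 + 120 × (-9) = -1080 ft.

-1080 ft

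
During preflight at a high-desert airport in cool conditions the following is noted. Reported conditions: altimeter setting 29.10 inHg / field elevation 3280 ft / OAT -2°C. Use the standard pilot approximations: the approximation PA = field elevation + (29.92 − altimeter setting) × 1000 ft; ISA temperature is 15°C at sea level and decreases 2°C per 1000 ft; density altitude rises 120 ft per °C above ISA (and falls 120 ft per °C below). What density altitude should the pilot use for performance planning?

3044 ft

Pressure altitude = 3280 + (29.92 − 29.10) × 1000 = 3280 + (+820) = 4100 ft.
ISA temperature at 4100 ft = 15 − 2 × (4100/1000) = 6.8°C.
ISA deviation = -2 − 6.8 = -8.8°C.
Density altitude = 4100 + 120 × (-8.8) = 3044 ft.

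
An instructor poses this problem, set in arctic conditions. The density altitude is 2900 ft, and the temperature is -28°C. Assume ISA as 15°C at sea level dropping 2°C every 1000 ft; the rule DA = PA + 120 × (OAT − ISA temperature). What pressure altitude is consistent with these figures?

6500 ft

DA = PA + 120 × (OAT − (15 − 2·PA/1000)) = PA + 120·OAT − 1800 + 0.24·PA = 1.24·PA + 120·OAT − 1800.
So 1.24·PA = 2900 − 120 × (-28) + 1800 = 8060.
PA = 8060 / 1.24 = 6500 ft.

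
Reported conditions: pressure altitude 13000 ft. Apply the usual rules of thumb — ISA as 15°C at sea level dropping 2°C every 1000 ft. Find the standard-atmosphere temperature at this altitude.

-11°C

ISA temperature = 15 − 2 × (13000/1000) = 15 − 26 = -11°C.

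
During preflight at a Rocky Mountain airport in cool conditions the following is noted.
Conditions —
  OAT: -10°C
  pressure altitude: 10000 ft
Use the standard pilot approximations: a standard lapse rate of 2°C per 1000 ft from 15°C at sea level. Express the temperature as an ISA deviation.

ISA temperature at 10000 ft = 15 − 2 × (10000/1000) = -5°C.
Deviation = OAT − ISA = -10 − (-5) = -5°C.

ISA-5°C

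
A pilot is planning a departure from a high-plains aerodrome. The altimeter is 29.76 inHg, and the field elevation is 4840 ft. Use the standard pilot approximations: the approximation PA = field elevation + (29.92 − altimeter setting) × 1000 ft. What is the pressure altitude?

5000 ft

Pressure correction = (29.92 − 29.76) × 1000 = +160 ft.
Pressure altitude = 4840 + (+160) = 5000 ft.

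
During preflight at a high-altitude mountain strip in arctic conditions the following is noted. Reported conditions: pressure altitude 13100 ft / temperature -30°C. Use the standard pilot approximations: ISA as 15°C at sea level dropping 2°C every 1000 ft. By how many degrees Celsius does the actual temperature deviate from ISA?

ISA-18.8°C

ISA temperature at 13100 ft = 15 − 2 × (13100/1000) = -11.2°C.
Deviation = OAT − ISA = -30 − (-11.2) = -18.8°C.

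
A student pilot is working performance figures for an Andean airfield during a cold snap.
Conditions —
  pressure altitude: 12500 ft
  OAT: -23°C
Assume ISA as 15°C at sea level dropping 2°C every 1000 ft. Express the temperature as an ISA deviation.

ISA temperature at 12500 ft = 15 − 2 × (12500/1000) = -10°C.
Deviation = OAT − ISA = -23 − (-10) = -13°C.

ISA-13°C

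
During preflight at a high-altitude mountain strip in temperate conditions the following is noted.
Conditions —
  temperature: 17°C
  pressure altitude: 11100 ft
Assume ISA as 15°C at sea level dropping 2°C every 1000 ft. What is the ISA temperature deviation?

ISA temperature at 11100 ft = 15 − 2 × (11100/1000) = -7.2°C.
Deviation = OAT − ISA = 17 − (-7.2) = +24.2°C.

ISA+24.2°C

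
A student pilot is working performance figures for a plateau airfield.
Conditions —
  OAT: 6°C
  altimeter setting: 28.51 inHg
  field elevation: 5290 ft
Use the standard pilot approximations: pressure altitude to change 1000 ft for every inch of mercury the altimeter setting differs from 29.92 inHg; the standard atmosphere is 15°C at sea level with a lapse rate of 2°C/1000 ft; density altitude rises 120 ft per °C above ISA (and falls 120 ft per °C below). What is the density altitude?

Pressure altitude = 5290 + (29.92 − 28.51) × 1000 = 5290 + (+1410) = 6700 ft.
ISA temperature at 6700 ft = 15 − 2 × (6700/1000) = 1.6°C.
ISA deviation = 6 − 1.6 = +4.4°C.
Density altitude = 6700 + 120 × (4.4) = 7228 ft.

7228 ft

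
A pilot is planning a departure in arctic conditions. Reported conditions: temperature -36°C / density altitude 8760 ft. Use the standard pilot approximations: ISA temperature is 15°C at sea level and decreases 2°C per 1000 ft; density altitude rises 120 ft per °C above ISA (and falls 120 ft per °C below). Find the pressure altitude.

DA = PA + 120 × (OAT − (15 − 2·PA/1000)) = PA + 120·OAT − 1800 + 0.24·PA = 1.24·PA + 120·OAT − 1800.
So 1.24·PA = 8760 − 120 × (-36) + 1800 = 14880.
PA = 14880 / 1.24 = 12000 ft.

12000 ft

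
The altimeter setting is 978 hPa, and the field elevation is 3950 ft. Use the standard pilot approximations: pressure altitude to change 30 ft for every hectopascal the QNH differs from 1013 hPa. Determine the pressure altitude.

5000 ft

Pressure correction = (1013 − 978) × 30 = +1050 ft.
Pressure altitude = 3950 + (+1050) = 5000 ft.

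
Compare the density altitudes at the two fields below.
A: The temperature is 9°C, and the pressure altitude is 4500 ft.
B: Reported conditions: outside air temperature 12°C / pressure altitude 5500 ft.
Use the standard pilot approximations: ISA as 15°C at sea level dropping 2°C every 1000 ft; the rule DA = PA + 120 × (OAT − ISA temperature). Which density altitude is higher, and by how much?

B by 1600 ft

A: ISA temp = 6°C, deviation +3°C, DA = 4500 + 120 × 3 = 4860 ft.
B: ISA temp = 4°C, deviation +8°C, DA = 5500 + 120 × 8 = 6460 ft.
B is higher by 6460 − 4860 = 1600 ft.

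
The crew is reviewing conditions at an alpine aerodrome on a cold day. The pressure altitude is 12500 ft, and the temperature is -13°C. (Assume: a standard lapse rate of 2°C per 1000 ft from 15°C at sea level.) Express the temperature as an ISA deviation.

ISA temperature at 12500 ft = 15 − 2 × (12500/1000) = -10°C.
Deviation = OAT − ISA = -13 − (-10) = -3°C.

ISA-3°C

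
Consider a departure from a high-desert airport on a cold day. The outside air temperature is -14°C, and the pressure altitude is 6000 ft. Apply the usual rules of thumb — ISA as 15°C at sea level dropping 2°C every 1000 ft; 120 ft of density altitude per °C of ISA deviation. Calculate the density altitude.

3960 ft

ISA temperature at 6000 ft = 15 − 2 × (6000/1000) = 3°C.
ISA deviation = -14 − 3 = -17°C.
Density altitude = 6000 + 120 × (-17) = 6000 + (-2040) = 3960 ft.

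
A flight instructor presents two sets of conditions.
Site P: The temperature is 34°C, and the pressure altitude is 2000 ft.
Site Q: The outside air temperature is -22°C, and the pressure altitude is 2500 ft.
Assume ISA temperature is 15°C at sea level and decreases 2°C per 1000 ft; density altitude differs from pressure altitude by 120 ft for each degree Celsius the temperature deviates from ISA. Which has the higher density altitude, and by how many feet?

Site P: ISA temp = 11°C, deviation +23°C, DA = 2000 + 120 × 23 = 4760 ft.
Site Q: ISA temp = 10°C, deviation -32°C, DA = 2500 + 120 × (-32) = -1340 ft.
Site P is higher by 4760 − (-1340) = 6100 ft.

Site P by 6100 ft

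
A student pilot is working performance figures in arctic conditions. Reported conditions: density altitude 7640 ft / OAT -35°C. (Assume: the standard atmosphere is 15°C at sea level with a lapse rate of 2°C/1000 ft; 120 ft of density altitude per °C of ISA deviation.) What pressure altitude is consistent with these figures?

DA = PA + 120 × (OAT − (15 − 2·PA/1000)) = PA + 120·OAT − 1800 + 0.24·PA = 1.24·PA + 120·OAT − 1800.
So 1.24·PA = 7640 − 120 × (-35) + 1800 = 13640.
PA = 13640 / 1.24 = 11000 ft.

11000 ft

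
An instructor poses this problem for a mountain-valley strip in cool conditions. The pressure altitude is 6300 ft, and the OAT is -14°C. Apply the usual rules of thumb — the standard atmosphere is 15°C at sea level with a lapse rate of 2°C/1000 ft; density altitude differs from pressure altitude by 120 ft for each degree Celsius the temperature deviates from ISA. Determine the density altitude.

4332 ft

ISA temperature at 6300 ft = 15 − 2 × (6300/1000) = 2.4°C.
ISA deviation = -14 − 2.4 = -16.4°C.
Density altitude = 6300 + 120 × (-16.4) = 6300 + (-1968) = 4332 ft.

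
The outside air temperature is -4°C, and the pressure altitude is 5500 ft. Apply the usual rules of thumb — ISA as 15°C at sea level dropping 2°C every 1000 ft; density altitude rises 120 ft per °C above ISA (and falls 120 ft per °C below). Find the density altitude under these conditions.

ISA temperature at 5500 ft = 15 − 2 × (5500/1000) = 4°C.
ISA deviation = -4 − 4 = -8°C.
Density altitude = 5500 + 120 × (-8) = 5500 + (-960) = 4540 ft.

4540 ft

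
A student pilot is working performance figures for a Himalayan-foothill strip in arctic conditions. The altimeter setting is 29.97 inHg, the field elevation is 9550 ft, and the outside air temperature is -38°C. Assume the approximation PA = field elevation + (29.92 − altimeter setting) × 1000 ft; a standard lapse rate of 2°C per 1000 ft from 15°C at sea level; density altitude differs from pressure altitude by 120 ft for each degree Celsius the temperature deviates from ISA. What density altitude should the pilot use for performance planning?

Pressure altitude = 9550 + (29.92 − 29.97) × 1000 = 9550 + (-50) = 9500 ft.
ISA temperature at 9500 ft = 15 − 2 × (9500/1000) = -4°C.
ISA deviation = -38 − (-4) = -34°C.
Density altitude = 9500 + 120 × (-34) = 5420 ft.

5420 ft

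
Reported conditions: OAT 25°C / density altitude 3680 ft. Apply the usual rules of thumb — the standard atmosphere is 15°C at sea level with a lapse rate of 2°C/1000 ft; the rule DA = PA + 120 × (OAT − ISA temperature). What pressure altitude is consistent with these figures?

DA = PA + 120 × (OAT − (15 − 2·PA/1000)) = PA + 120·OAT − 1800 + 0.24·PA = 1.24·PA + 120·OAT − 1800.
So 1.24·PA = 3680 − 120 × 25 + 1800 = 2480.
PA = 2480 / 1.24 = 2000 ft.

2000 ft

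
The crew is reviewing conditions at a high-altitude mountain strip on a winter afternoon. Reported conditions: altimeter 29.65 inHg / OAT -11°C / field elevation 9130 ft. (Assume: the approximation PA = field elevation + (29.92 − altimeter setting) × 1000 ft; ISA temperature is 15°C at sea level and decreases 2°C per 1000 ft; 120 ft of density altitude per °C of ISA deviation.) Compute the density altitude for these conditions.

8536 ft

Pressure altitude = 9130 + (29.92 − 29.65) × 1000 = 9130 + (+270) = 9400 ft.
ISA temperature at 9400 ft = 15 − 2 × (9400/1000) = -3.8°C.
ISA deviation = -11 − (-3.8) = -7.2°C.
Density altitude = 9400 + 120 × (-7.2) = 8536 ft.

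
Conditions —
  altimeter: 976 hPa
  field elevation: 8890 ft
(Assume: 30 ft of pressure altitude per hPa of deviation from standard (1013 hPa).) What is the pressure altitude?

Pressure correction = (1013 − 976) × 30 = +1110 ft.
Pressure altitude = 8890 + (+1110) = 10000 ft.

10000 ft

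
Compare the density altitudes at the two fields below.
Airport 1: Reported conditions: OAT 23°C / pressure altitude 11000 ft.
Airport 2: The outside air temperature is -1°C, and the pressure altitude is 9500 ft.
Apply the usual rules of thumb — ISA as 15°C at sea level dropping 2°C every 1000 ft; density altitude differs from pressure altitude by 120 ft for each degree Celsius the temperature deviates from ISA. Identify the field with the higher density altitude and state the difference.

Airport 1 by 4740 ft

Airport 1: ISA temp = -7°C, deviation +30°C, DA = 11000 + 120 × 30 = 14600 ft.
Airport 2: ISA temp = -4°C, deviation +3°C, DA = 9500 + 120 × 3 = 9860 ft.
Airport 1 is higher by 14600 − 9860 = 4740 ft.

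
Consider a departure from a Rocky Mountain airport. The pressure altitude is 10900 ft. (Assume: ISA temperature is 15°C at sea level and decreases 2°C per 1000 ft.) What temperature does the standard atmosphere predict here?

ISA temperature = 15 − 2 × (10900/1000) = 15 − 21.8 = -6.8°C.

-6.8°C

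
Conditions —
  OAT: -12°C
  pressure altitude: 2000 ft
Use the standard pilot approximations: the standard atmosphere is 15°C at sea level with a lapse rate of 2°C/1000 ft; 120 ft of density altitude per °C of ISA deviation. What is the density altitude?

ISA temperature at 2000 ft = 15 − 2 × (2000/1000) = 11°C.
ISA deviation = -12 − 11 = -23°C.
Density altitude = 2000 + 120 × (-23) = 2000 + (-2760) = -760 ft.

-760 ft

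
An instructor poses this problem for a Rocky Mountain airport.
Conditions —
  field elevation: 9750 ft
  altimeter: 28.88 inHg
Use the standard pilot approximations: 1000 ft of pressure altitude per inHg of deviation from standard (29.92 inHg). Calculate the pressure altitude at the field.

Pressure correction = (29.92 − 28.88) × 1000 = +1040 ft.
Pressure altitude = 9750 + (+1040) = 10790 ft.

10790 ft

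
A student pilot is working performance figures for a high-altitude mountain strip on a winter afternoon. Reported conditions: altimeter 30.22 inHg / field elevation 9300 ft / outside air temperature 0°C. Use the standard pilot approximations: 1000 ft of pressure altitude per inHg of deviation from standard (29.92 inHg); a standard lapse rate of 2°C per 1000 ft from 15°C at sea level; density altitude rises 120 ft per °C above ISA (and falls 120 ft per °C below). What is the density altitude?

9360 ft

Pressure altitude = 9300 + (29.92 − 30.22) × 1000 = 9300 + (-300) = 9000 ft.
ISA temperature at 9000 ft = 15 − 2 × (9000/1000) = -3°C.
ISA deviation = 0 − (-3) = +3°C.
Density altitude = 9000 + 120 × (3) = 9360 ft.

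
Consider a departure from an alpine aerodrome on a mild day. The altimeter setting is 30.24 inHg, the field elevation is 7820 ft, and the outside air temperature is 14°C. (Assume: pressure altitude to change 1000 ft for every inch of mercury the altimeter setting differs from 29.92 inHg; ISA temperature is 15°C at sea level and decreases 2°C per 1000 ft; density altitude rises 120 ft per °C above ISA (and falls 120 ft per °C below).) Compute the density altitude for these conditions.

9180 ft

Pressure altitude = 7820 + (29.92 − 30.24) × 1000 = 7820 + (-320) = 7500 ft.
ISA temperature at 7500 ft = 15 − 2 × (7500/1000) = 0°C.
ISA deviation = 14 − 0 = +14°C.
Density altitude = 7500 + 120 × (14) = 9180 ft.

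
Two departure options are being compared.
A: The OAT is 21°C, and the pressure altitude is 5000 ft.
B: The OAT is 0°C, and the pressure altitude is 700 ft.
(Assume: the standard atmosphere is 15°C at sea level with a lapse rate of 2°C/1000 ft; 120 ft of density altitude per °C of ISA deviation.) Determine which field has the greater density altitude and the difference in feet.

A by 7852 ft

A: ISA temp = 5°C, deviation +16°C, DA = 5000 + 120 × 16 = 6920 ft.
B: ISA temp = 13.6°C, deviation -13.6°C, DA = 700 + 120 × (-13.6) = -932 ft.
A is higher by 6920 − (-932) = 7852 ft.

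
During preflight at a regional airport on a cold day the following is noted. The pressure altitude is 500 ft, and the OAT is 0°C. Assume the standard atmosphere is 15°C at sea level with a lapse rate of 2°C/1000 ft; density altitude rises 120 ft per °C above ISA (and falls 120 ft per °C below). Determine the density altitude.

-1180 ft

ISA temperature at 500 ft = 15 − 2 × (500/1000) = 14°C.
ISA deviation = 0 − 14 = -14°C.
Density altitude = 500 + 120 × (-14) = 500 + (-1680) = -1180 ft.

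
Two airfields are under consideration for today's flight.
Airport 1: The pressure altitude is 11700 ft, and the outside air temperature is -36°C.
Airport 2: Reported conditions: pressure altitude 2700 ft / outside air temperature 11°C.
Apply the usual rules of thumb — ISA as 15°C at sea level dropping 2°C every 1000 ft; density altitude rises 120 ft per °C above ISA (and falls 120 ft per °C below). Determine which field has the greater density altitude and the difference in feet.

Airport 1 by 5520 ft

Airport 1: ISA temp = -8.4°C, deviation -27.6°C, DA = 11700 + 120 × (-27.6) = 8388 ft.
Airport 2: ISA temp = 9.6°C, deviation +1.4°C, DA = 2700 + 120 × 1.4 = 2868 ft.
Airport 1 is higher by 8388 − 2868 = 5520 ft.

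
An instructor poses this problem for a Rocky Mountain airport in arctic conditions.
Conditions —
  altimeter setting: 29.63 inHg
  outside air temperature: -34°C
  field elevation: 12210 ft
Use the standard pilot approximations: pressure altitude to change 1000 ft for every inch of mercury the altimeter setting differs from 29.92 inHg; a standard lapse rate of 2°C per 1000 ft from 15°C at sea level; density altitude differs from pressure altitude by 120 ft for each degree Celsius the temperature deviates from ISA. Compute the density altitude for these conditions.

9620 ft

Pressure altitude = 12210 + (29.92 − 29.63) × 1000 = 12210 + (+290) = 12500 ft.
ISA temperature at 12500 ft = 15 − 2 × (12500/1000) = -10°C.
ISA deviation = -34 − (-10) = -24°C.
Density altitude = 12500 + 120 × (-24) = 9620 ft.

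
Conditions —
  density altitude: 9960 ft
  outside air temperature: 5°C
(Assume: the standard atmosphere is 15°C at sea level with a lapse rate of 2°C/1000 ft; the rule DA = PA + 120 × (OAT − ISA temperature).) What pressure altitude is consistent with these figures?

DA = PA + 120 × (OAT − (15 − 2·PA/1000)) = PA + 120·OAT − 1800 + 0.24·PA = 1.24·PA + 120·OAT − 1800.
So 1.24·PA = 9960 − 120 × 5 + 1800 = 11160.
PA = 11160 / 1.24 = 9000 ft.

9000 ft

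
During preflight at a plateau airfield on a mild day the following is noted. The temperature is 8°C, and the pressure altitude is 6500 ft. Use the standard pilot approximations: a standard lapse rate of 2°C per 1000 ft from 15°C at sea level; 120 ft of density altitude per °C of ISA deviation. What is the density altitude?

7220 ft

ISA temperature at 6500 ft = 15 − 2 × (6500/1000) = 2°C.
ISA deviation = 8 − 2 = +6°C.
Density altitude = 6500 + 120 × (6) = 6500 + (+720) = 7220 ft.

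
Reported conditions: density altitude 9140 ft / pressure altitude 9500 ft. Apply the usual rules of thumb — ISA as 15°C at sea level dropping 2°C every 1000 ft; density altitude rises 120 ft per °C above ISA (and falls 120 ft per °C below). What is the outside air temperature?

Density altitude − pressure altitude = 9140 − 9500 = -360 ft.
At 120 ft/°C that is an ISA deviation of -360/120 = -3°C.
ISA temperature at 9500 ft = 15 − 2 × (9500/1000) = -4°C.
OAT = ISA + deviation = -4 + (-3) = -7°C.

-7°C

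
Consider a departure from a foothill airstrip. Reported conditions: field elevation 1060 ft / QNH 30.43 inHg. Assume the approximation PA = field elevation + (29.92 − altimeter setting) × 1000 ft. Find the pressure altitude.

Pressure correction = (29.92 − 30.43) × 1000 = -510 ft.
Pressure altitude = 1060 + (-510) = 550 ft.

550 ft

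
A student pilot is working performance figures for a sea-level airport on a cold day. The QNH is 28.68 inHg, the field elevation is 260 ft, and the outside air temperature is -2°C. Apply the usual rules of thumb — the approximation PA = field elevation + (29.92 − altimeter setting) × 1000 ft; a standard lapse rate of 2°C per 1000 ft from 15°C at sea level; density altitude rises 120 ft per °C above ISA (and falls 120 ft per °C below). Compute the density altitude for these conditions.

Pressure altitude = 260 + (29.92 − 28.68) × 1000 = 260 + (+1240) = 1500 ft.
ISA temperature at 1500 ft = 15 − 2 × (1500/1000) = 12°C.
ISA deviation = -2 − 12 = -14°C.
Density altitude = 1500 + 120 × (-14) = -180 ft.

-180 ft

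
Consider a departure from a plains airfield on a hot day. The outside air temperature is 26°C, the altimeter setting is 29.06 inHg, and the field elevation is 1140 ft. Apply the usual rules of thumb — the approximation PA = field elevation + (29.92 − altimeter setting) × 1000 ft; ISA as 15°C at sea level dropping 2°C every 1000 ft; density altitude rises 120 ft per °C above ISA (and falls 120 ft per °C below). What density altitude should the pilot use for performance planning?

Pressure altitude = 1140 + (29.92 − 29.06) × 1000 = 1140 + (+860) = 2000 ft.
ISA temperature at 2000 ft = 15 − 2 × (2000/1000) = 11°C.
ISA deviation = 26 − 11 = +15°C.
Density altitude = 2000 + 120 × (15) = 3800 ft.

3800 ft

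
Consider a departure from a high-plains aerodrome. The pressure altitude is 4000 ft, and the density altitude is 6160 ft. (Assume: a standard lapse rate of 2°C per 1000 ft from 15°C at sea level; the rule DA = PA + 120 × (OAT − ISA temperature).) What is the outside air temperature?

25°C

Density altitude − pressure altitude = 6160 − 4000 = +2160 ft.
At 120 ft/°C that is an ISA deviation of 2160/120 = +18°C.
ISA temperature at 4000 ft = 15 − 2 × (4000/1000) = 7°C.
OAT = ISA + deviation = 7 + (+18) = 25°C.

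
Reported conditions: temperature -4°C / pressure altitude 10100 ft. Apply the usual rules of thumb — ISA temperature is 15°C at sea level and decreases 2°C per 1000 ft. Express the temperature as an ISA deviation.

ISA temperature at 10100 ft = 15 − 2 × (10100/1000) = -5.2°C.
Deviation = OAT − ISA = -4 − (-5.2) = +1.2°C.

ISA+1.2°C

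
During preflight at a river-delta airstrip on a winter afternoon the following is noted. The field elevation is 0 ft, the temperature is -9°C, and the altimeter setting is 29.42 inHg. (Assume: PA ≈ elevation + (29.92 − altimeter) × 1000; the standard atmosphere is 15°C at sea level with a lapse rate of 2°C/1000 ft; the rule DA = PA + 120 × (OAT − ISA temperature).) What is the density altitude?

-2260 ft

Pressure altitude = 0 + (29.92 − 29.42) × 1000 = 0 + (+500) = 500 ft.
ISA temperature at 500 ft = 15 − 2 × (500/1000) = 14°C.
ISA deviation = -9 − 14 = -23°C.
Density altitude = 500 + 120 × (-23) = -2260 ft.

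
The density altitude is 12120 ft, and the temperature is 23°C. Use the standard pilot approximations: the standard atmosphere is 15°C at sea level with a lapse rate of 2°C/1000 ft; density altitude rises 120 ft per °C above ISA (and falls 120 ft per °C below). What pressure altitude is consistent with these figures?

9000 ft

DA = PA + 120 × (OAT − (15 − 2·PA/1000)) = PA + 120·OAT − 1800 + 0.24·PA = 1.24·PA + 120·OAT − 1800.
So 1.24·PA = 12120 − 120 × 23 + 1800 = 11160.
PA = 11160 / 1.24 = 9000 ft.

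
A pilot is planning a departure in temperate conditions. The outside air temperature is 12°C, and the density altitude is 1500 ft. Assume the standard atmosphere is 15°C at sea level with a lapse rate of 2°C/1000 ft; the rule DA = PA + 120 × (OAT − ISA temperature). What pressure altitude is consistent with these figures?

1500 ft

DA = PA + 120 × (OAT − (15 − 2·PA/1000)) = PA + 120·OAT − 1800 + 0.24·PA = 1.24·PA + 120·OAT − 1800.
So 1.24·PA = 1500 − 120 × 12 + 1800 = 1860.
PA = 1860 / 1.24 = 1500 ft.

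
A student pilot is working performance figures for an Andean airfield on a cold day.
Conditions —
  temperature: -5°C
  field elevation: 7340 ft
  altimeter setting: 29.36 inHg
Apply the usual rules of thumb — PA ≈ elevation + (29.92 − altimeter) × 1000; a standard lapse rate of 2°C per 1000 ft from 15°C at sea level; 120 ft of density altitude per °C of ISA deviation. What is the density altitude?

Pressure altitude = 7340 + (29.92 − 29.36) × 1000 = 7340 + (+560) = 7900 ft.
ISA temperature at 7900 ft = 15 − 2 × (7900/1000) = -0.8°C.
ISA deviation = -5 − (-0.8) = -4.2°C.
Density altitude = 7900 + 120 × (-4.2) = 7396 ft.

7396 ft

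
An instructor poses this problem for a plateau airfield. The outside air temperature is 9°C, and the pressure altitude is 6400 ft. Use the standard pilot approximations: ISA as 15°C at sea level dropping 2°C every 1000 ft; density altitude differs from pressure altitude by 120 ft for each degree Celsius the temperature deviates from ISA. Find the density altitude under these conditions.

ISA temperature at 6400 ft = 15 − 2 × (6400/1000) = 2.2°C.
ISA deviation = 9 − 2.2 = +6.8°C.
Density altitude = 6400 + 120 × (6.8) = 6400 + (+816) = 7216 ft.

7216 ft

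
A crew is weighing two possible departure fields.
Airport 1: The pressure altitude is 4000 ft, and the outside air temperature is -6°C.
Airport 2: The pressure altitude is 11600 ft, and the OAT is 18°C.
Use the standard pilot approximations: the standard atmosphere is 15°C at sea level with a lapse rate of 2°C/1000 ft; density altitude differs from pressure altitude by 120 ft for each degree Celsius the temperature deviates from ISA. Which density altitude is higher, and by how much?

Airport 2 by 12304 ft

Airport 1: ISA temp = 7°C, deviation -13°C, DA = 4000 + 120 × (-13) = 2440 ft.
Airport 2: ISA temp = -8.2°C, deviation +26.2°C, DA = 11600 + 120 × 26.2 = 14744 ft.
Airport 2 is higher by 14744 − 2440 = 12304 ft.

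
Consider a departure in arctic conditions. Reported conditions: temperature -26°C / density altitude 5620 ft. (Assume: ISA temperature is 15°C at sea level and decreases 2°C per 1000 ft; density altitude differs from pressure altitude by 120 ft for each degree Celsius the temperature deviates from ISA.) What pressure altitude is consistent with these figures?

8500 ft

DA = PA + 120 × (OAT − (15 − 2·PA/1000)) = PA + 120·OAT − 1800 + 0.24·PA = 1.24·PA + 120·OAT − 1800.
So 1.24·PA = 5620 − 120 × (-26) + 1800 = 10540.
PA = 10540 / 1.24 = 8500 ft.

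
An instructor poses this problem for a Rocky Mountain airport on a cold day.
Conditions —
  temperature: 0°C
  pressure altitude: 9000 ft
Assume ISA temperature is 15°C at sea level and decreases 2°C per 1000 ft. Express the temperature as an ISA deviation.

ISA+3°C

ISA temperature at 9000 ft = 15 − 2 × (9000/1000) = -3°C.
Deviation = OAT − ISA = 0 − (-3) = +3°C.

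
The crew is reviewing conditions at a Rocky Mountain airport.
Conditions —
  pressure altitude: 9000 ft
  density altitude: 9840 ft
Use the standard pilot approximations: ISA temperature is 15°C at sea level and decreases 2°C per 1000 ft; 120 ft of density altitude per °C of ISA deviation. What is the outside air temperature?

Density altitude − pressure altitude = 9840 − 9000 = +840 ft.
At 120 ft/°C that is an ISA deviation of 840/120 = +7°C.
ISA temperature at 9000 ft = 15 − 2 × (9000/1000) = -3°C.
OAT = ISA + deviation = -3 + (+7) = 4°C.

4°C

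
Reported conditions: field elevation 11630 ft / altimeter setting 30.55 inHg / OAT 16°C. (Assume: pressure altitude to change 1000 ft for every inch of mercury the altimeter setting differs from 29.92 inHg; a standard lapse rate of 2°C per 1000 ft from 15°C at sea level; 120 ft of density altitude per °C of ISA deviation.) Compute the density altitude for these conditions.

Pressure altitude = 11630 + (29.92 − 30.55) × 1000 = 11630 + (-630) = 11000 ft.
ISA temperature at 11000 ft = 15 − 2 × (11000/1000) = -7°C.
ISA deviation = 16 − (-7) = +23°C.
Density altitude = 11000 + 120 × (23) = 13760 ft.

13760 ft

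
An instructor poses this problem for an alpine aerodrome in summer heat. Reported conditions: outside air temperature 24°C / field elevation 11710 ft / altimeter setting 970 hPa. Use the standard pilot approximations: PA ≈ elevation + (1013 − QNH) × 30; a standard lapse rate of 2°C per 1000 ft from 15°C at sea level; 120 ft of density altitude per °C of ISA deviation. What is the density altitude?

17200 ft

Pressure altitude = 11710 + (1013 − 970) × 30 = 11710 + (+1290) = 13000 ft.
ISA temperature at 13000 ft = 15 − 2 × (13000/1000) = -11°C.
ISA deviation = 24 − (-11) = +35°C.
Density altitude = 13000 + 120 × (35) = 17200 ft.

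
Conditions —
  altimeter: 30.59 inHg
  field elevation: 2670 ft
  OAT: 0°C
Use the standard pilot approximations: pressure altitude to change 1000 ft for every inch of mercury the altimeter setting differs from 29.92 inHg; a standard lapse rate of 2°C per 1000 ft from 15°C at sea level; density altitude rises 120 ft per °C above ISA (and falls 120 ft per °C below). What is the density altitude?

Pressure altitude = 2670 + (29.92 − 30.59) × 1000 = 2670 + (-670) = 2000 ft.
ISA temperature at 2000 ft = 15 − 2 × (2000/1000) = 11°C.
ISA deviation = 0 − 11 = -11°C.
Density altitude = 2000 + 120 × (-11) = 680 ft.

680 ft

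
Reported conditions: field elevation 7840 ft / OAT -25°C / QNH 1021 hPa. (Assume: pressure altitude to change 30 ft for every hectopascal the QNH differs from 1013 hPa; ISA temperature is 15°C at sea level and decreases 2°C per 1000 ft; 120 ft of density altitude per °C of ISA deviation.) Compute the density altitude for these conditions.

Pressure altitude = 7840 + (1013 − 1021) × 30 = 7840 + (-240) = 7600 ft.
ISA temperature at 7600 ft = 15 − 2 × (7600/1000) = -0.2°C.
ISA deviation = -25 − (-0.2) = -24.8°C.
Density altitude = 7600 + 120 × (-24.8) = 4624 ft.

4624 ft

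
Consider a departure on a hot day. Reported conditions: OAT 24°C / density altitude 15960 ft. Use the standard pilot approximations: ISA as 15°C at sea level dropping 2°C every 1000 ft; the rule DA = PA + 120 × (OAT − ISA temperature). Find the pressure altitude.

DA = PA + 120 × (OAT − (15 − 2·PA/1000)) = PA + 120·OAT − 1800 + 0.24·PA = 1.24·PA + 120·OAT − 1800.
So 1.24·PA = 15960 − 120 × 24 + 1800 = 14880.
PA = 14880 / 1.24 = 12000 ft.

12000 ft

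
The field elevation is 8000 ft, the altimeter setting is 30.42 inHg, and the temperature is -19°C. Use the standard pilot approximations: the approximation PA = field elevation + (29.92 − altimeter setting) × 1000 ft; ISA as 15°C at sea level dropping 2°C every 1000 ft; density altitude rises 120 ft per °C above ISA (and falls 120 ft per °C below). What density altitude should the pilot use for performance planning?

Pressure altitude = 8000 + (29.92 − 30.42) × 1000 = 8000 + (-500) = 7500 ft.
ISA temperature at 7500 ft = 15 − 2 × (7500/1000) = 0°C.
ISA deviation = -19 − 0 = -19°C.
Density altitude = 7500 + 120 × (-19) = 5220 ft.

5220 ft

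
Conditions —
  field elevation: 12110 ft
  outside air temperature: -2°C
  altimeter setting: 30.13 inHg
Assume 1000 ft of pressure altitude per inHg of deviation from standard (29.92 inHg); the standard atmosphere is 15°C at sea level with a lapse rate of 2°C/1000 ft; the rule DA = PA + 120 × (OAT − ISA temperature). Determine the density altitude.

12716 ft

Pressure altitude = 12110 + (29.92 − 30.13) × 1000 = 12110 + (-210) = 11900 ft.
ISA temperature at 11900 ft = 15 − 2 × (11900/1000) = -8.8°C.
ISA deviation = -2 − (-8.8) = +6.8°C.
Density altitude = 11900 + 120 × (6.8) = 12716 ft.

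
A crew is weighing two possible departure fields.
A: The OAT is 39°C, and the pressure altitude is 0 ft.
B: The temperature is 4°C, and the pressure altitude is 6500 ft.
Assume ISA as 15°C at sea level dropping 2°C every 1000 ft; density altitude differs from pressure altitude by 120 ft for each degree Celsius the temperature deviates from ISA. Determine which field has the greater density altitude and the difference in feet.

B by 3860 ft

A: ISA temp = 15°C, deviation +24°C, DA = 0 + 120 × 24 = 2880 ft.
B: ISA temp = 2°C, deviation +2°C, DA = 6500 + 120 × 2 = 6740 ft.
B is higher by 6740 − 2880 = 3860 ft.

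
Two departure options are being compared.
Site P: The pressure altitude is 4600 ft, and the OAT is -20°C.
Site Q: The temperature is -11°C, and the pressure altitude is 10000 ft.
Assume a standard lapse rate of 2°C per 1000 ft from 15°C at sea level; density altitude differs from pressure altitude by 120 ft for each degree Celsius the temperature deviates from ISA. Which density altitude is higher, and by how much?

Site Q by 7776 ft

Site P: ISA temp = 5.8°C, deviation -25.8°C, DA = 4600 + 120 × (-25.8) = 1504 ft.
Site Q: ISA temp = -5°C, deviation -6°C, DA = 10000 + 120 × (-6) = 9280 ft.
Site Q is higher by 9280 − 1504 = 7776 ft.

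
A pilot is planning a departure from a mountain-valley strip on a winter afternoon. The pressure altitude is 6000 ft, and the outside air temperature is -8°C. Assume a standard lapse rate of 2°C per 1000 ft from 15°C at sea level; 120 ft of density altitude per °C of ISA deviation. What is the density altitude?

ISA temperature at 6000 ft = 15 − 2 × (6000/1000) = 3°C.
ISA deviation = -8 − 3 = -11°C.
Density altitude = 6000 + 120 × (-11) = 6000 + (-1320) = 4680 ft.

4680 ft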